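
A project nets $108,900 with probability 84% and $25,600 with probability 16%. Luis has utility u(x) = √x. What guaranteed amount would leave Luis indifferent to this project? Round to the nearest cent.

E[u] = 0.84·√108900 + 0.16·√25600 = 0.84·330 + 0.16·160 = 302.8
CE = (302.8)² = 91687.84

$91,687.84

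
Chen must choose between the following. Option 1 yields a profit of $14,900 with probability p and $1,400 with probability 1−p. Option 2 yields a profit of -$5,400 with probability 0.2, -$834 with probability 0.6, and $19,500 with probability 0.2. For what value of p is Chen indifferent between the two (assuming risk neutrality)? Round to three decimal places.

p = 0.068

EV(Option 2) = 0.2 × (-5400) + 0.6 × (-834) + 0.2 × 19500 = -1080 − 500.4 + 3900 = 2319.6
p·14900 + (1−p)·1400 = 2319.6
13500p + 1400 = 2319.6
p = (2319.6 − 1400) / 13500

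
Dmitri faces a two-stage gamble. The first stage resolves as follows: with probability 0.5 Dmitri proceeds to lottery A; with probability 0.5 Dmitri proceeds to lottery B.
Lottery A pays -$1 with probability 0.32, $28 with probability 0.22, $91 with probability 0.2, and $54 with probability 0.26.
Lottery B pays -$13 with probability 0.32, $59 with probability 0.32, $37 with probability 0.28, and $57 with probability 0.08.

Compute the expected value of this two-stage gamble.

$33.86

EV(A) = 0.32 × (-1) + 0.22 × 28 + 0.2 × 91 + 0.26 × 54 = -0.32 + 6.16 + 18.2 + 14.04 = 38.08
EV(B) = 0.32 × (-13) + 0.32 × 59 + 0.28 × 37 + 0.08 × 57 = -4.16 + 18.88 + 10.36 + 4.56 = 29.64
Overall = 0.5 × 38.08 + 0.5 × 29.64 = 19.04 + 14.82 = 33.86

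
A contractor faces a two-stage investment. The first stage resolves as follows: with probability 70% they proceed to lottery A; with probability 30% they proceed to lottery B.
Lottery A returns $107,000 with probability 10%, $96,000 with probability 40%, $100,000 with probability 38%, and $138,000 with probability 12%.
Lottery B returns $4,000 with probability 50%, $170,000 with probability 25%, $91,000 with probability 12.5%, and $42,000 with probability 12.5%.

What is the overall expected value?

EV(A) = 0.1 × 107000 + 0.4 × 96000 + 0.38 × 100000 + 0.12 × 138000 = 10700 + 38400 + 38000 + 16560 = 103660
EV(B) = 0.5 × 4000 + 0.25 × 170000 + 0.125 × 91000 + 0.125 × 42000 = 2000 + 42500 + 11375 + 5250 = 61125
Overall = 0.7 × 103660 + 0.3 × 61125 = 72562 + 18337.5 = 90899.5

$90,899.50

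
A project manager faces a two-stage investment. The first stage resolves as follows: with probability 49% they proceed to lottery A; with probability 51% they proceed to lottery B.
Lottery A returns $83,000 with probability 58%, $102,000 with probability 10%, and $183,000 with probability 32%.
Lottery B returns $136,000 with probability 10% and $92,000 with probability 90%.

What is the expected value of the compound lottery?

EV(A) = 0.58 × 83000 + 0.1 × 102000 + 0.32 × 183000 = 48140 + 10200 + 58560 = 116900
EV(B) = 0.1 × 136000 + 0.9 × 92000 = 13600 + 82800 = 96400
Overall = 0.49 × 116900 + 0.51 × 96400 = 57281 + 49164 = 106445

$106,445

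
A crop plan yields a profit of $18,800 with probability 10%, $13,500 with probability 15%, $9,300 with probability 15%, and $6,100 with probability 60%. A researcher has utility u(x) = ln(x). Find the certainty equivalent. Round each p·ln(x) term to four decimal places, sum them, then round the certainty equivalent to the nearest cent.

E[u] = 0.1·ln(18800) + 0.15·ln(13500) + 0.15·ln(9300) + 0.6·ln(6100) = 0.9842 + 1.4266 + 1.3707 + 5.2296 = 9.0111
CE = e^9.0111 ≈ 8193.53

$8,193.53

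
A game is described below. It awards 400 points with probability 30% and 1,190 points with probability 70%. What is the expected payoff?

EV = 0.3 × 400 + 0.7 × 1190 = 120 + 833 = 953

953 points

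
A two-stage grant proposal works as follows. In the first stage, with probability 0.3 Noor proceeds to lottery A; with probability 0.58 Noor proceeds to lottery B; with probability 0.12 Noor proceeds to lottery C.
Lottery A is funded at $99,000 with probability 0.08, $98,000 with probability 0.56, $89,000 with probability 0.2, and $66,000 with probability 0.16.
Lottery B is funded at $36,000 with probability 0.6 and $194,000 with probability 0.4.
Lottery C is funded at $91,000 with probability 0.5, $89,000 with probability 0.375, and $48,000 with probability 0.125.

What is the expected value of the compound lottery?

EV(A) = 0.08 × 99000 + 0.56 × 98000 + 0.2 × 89000 + 0.16 × 66000 = 7920 + 54880 + 17800 + 10560 = 91160
EV(B) = 0.6 × 36000 + 0.4 × 194000 = 21600 + 77600 = 99200
EV(C) = 0.5 × 91000 + 0.375 × 89000 + 0.125 × 48000 = 45500 + 33375 + 6000 = 84875
Overall = 0.3 × 91160 + 0.58 × 99200 + 0.12 × 84875 = 27348 + 57536 + 10185 = 95069

$95,069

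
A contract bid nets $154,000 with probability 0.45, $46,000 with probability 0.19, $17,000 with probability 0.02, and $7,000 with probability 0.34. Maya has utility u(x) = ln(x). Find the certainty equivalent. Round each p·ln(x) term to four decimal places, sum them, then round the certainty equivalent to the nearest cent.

E[u] = 0.45·ln(154000) + 0.19·ln(46000) + 0.02·ln(17000) + 0.34·ln(7000) = 5.3751 + 2.0399 + 0.1948 + 3.0102 = 10.6200
CE = e^10.6200 ≈ 40945.61

$40,945.61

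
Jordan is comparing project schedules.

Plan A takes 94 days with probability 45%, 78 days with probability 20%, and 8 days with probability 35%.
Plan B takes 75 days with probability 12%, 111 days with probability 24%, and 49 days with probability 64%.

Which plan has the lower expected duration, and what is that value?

Plan A (60.7 days)

Plan A = 0.45 × 94 + 0.2 × 78 + 0.35 × 8 = 42.3 + 15.6 + 2.8 = 60.7
Plan B = 0.12 × 75 + 0.24 × 111 + 0.64 × 49 = 9 + 26.64 + 31.36 = 67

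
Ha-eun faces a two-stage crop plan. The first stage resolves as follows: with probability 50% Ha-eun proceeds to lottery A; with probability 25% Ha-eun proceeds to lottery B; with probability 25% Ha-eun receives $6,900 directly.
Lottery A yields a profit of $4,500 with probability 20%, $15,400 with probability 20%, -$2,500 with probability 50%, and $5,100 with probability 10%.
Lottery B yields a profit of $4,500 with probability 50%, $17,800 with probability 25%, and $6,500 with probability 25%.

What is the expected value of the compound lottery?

$5,426.25

EV(A) = 0.2 × 4500 + 0.2 × 15400 + 0.5 × (-2500) + 0.1 × 5100 = 900 + 3080 − 1250 + 510 = 3240
EV(B) = 0.5 × 4500 + 0.25 × 17800 + 0.25 × 6500 = 2250 + 4450 + 1625 = 8325
Branch C: 6900 (certain)
Overall = 0.5 × 3240 + 0.25 × 8325 + 0.25 × 6900 = 1620 + 2081.25 + 1725 = 5426.25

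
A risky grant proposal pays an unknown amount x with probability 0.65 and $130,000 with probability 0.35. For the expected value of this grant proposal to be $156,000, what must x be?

x = $170,000

0.65·x + 0.35·130000 = 156000
0.65·x = 156000 − 45500 = 110500
x = 110500 / 0.65 = 170000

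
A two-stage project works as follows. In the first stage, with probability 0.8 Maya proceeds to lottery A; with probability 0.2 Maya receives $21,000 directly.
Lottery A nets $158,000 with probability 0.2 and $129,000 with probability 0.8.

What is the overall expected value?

EV(A) = 0.2 × 158000 + 0.8 × 129000 = 31600 + 103200 = 134800
Branch B: 21000 (certain)
Overall = 0.8 × 134800 + 0.2 × 21000 = 107840 + 4200 = 112040

$112,040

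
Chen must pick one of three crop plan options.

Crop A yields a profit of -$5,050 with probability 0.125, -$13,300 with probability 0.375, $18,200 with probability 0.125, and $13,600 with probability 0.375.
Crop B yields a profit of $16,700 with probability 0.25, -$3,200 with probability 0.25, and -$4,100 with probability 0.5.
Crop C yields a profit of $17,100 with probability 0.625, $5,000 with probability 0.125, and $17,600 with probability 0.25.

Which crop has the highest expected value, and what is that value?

Crop C ($15,712.50)

Crop A = 0.125 × (-5050) + 0.375 × (-13300) + 0.125 × 18200 + 0.375 × 13600 = -631.25 − 4987.5 + 2275 + 5100 = 1756.25
Crop B = 0.25 × 16700 + 0.25 × (-3200) + 0.5 × (-4100) = 4175 − 800 − 2050 = 1325
Crop C = 0.625 × 17100 + 0.125 × 5000 + 0.25 × 17600 = 10687.5 + 625 + 4400 = 15712.5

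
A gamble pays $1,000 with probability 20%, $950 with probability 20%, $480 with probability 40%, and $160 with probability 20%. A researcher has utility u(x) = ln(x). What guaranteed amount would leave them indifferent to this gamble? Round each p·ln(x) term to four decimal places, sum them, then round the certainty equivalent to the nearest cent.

$511.53

E[u] = 0.2·ln(1000) + 0.2·ln(950) + 0.4·ln(480) + 0.2·ln(160) = 1.3816 + 1.3713 + 2.4695 + 1.0150 = 6.2374
CE = e^6.2374 ≈ 511.53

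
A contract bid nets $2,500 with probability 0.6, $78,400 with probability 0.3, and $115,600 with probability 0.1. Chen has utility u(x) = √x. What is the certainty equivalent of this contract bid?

E[u] = 0.6·√2500 + 0.3·√78400 + 0.1·√115600 = 0.6·50 + 0.3·280 + 0.1·340 = 148
CE = (148)² = 21904

$21,904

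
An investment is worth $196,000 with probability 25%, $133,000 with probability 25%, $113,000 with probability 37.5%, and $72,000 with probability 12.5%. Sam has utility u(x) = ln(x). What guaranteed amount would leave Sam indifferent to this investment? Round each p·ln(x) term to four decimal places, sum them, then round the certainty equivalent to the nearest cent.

E[u] = 0.25·ln(196000) + 0.25·ln(133000) + 0.375·ln(113000) + 0.125·ln(72000) = 3.0465 + 2.9495 + 4.3632 + 1.3981 = 11.7573
CE = e^11.7573 ≈ 127682.25

$127,682.25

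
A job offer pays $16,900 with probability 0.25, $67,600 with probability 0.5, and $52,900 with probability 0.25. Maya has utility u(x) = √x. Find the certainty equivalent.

$48,400

E[u] = 0.25·√16900 + 0.5·√67600 + 0.25·√52900 = 0.25·130 + 0.5·260 + 0.25·230 = 220
CE = (220)² = 48400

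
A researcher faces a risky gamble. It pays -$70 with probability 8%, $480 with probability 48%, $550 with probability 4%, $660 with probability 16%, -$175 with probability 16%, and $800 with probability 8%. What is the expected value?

EV = 0.08 × (-70) + 0.48 × 480 + 0.04 × 550 + 0.16 × 660 + 0.16 × (-175) + 0.08 × 800 = -5.6 + 230.4 + 22 + 105.6 − 28 + 64 = 388.4

$388.40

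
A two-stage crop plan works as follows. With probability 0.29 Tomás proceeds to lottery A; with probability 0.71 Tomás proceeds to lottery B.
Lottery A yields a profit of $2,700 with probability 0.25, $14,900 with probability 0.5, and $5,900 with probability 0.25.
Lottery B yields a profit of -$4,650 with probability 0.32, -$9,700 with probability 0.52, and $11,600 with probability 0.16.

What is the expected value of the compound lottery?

EV(A) = 0.25 × 2700 + 0.5 × 14900 + 0.25 × 5900 = 675 + 7450 + 1475 = 9600
EV(B) = 0.32 × (-4650) + 0.52 × (-9700) + 0.16 × 11600 = -1488 − 5044 + 1856 = -4676
Overall = 0.29 × 9600 + 0.71 × (-4676) = 2784 − 3319.96 = -535.96

-$535.96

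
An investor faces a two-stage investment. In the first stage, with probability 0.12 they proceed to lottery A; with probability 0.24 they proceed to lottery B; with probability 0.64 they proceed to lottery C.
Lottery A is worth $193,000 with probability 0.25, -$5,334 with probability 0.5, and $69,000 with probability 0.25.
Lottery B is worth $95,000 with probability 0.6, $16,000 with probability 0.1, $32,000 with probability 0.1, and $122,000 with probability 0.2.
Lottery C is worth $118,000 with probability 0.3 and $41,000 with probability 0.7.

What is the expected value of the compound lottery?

$69,251.96

EV(A) = 0.25 × 193000 + 0.5 × (-5334) + 0.25 × 69000 = 48250 − 2667 + 17250 = 62833
EV(B) = 0.6 × 95000 + 0.1 × 16000 + 0.1 × 32000 + 0.2 × 122000 = 57000 + 1600 + 3200 + 24400 = 86200
EV(C) = 0.3 × 118000 + 0.7 × 41000 = 35400 + 28700 = 64100
Overall = 0.12 × 62833 + 0.24 × 86200 + 0.64 × 64100 = 7539.96 + 20688 + 41024 = 69251.96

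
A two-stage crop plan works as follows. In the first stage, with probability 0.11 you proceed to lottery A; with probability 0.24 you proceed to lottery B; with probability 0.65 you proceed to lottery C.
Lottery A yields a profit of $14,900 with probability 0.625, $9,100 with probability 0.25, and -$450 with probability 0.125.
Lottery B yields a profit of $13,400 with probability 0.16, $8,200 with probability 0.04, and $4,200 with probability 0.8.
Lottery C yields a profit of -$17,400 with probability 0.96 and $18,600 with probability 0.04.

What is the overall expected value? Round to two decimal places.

-$7,705.88

EV(A) = 0.625 × 14900 + 0.25 × 9100 + 0.125 × (-450) = 9312.5 + 2275 − 56.25 = 11531.25
EV(B) = 0.16 × 13400 + 0.04 × 8200 + 0.8 × 4200 = 2144 + 328 + 3360 = 5832
EV(C) = 0.96 × (-17400) + 0.04 × 18600 = -16704 + 744 = -15960
Overall = 0.11 × 11531.25 + 0.24 × 5832 + 0.65 × (-15960) = 1268.4375 + 1399.68 − 10374 = -7705.8825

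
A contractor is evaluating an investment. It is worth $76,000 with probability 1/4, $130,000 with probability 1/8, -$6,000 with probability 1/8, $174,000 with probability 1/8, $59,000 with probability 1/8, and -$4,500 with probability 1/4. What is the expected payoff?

EV = 1/4 × 76000 + 1/8 × 130000 + 1/8 × (-6000) + 1/8 × 174000 + 1/8 × 59000 + 1/4 × (-4500) = 19000 + 16250 − 750 + 21750 + 7375 − 1125 = 62500

$62,500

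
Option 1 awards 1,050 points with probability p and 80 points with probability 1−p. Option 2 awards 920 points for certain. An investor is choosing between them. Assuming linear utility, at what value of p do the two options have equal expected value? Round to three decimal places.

p·1050 + (1−p)·80 = 920
970p + 80 = 920
p = (920 − 80) / 970

p = 0.866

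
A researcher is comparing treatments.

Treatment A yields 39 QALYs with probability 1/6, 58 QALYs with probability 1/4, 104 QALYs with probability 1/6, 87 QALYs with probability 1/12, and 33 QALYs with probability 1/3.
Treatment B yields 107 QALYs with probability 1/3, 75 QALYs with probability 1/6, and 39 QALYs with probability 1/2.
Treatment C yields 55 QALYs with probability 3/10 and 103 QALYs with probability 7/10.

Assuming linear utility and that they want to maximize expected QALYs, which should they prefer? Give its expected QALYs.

Treatment A = 1/6 × 39 + 1/4 × 58 + 1/6 × 104 + 1/12 × 87 + 1/3 × 33 = 6.5 + 14.5 + 17.3333 + 7.25 + 11 = 56.5833
Treatment B = 1/3 × 107 + 1/6 × 75 + 1/2 × 39 = 35.6667 + 12.5 + 19.5 = 67.6667
Treatment C = 3/10 × 55 + 7/10 × 103 = 16.5 + 72.1 = 88.6

Treatment C (88.6 QALYs)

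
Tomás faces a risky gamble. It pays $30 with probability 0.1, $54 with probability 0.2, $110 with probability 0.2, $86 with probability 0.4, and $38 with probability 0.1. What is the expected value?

$74

EV = 0.1 × 30 + 0.2 × 54 + 0.2 × 110 + 0.4 × 86 + 0.1 × 38 = 3 + 10.8 + 22 + 34.4 + 3.8 = 74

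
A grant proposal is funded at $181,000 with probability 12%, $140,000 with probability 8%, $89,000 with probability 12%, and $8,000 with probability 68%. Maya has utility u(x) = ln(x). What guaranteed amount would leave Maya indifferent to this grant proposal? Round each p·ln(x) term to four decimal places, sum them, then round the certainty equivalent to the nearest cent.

E[u] = 0.12·ln(181000) + 0.08·ln(140000) + 0.12·ln(89000) + 0.68·ln(8000) = 1.4528 + 0.9480 + 1.3676 + 6.1113 = 9.8797
CE = e^9.8797 ≈ 19529.86

$19,529.86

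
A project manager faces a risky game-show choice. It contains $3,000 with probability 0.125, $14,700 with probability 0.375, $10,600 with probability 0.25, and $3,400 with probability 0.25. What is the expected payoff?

$9,387.50

EV = 0.125 × 3000 + 0.375 × 14700 + 0.25 × 10600 + 0.25 × 3400 = 375 + 5512.5 + 2650 + 850 = 9387.5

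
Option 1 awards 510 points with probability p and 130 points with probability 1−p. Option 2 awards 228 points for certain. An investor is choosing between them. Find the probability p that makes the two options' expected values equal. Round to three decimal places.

p = 0.258

p·510 + (1−p)·130 = 228
380p + 130 = 228
p = (228 − 130) / 380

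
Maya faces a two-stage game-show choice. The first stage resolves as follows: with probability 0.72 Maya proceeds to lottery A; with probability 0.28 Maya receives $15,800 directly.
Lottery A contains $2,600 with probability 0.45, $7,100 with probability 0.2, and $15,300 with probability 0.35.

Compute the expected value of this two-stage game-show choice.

EV(A) = 0.45 × 2600 + 0.2 × 7100 + 0.35 × 15300 = 1170 + 1420 + 5355 = 7945
Branch B: 15800 (certain)
Overall = 0.72 × 7945 + 0.28 × 15800 = 5720.4 + 4424 = 10144.4

$10,144.40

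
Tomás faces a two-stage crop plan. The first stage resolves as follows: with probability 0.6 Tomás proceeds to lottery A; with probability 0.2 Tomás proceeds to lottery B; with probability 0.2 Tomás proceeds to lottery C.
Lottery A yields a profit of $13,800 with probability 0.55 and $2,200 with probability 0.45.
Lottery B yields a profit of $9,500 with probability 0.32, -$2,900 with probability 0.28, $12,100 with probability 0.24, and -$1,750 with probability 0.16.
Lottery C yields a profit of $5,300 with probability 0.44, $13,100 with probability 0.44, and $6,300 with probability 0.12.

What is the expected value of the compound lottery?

EV(A) = 0.55 × 13800 + 0.45 × 2200 = 7590 + 990 = 8580
EV(B) = 0.32 × 9500 + 0.28 × (-2900) + 0.24 × 12100 + 0.16 × (-1750) = 3040 − 812 + 2904 − 280 = 4852
EV(C) = 0.44 × 5300 + 0.44 × 13100 + 0.12 × 6300 = 2332 + 5764 + 756 = 8852
Overall = 0.6 × 8580 + 0.2 × 4852 + 0.2 × 8852 = 5148 + 970.4 + 1770.4 = 7888.8

$7,888.80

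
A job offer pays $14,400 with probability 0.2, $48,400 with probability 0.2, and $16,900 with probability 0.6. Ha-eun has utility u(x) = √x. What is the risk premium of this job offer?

E[u] = 0.2·√14400 + 0.2·√48400 + 0.6·√16900 = 0.2·120 + 0.2·220 + 0.6·130 = 146
CE = (146)² = 21316
Risk premium = EV − CE = 22700 − 21316 = 1384

$1,384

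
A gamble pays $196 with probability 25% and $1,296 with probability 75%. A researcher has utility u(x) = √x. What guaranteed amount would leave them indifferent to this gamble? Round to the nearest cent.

$930.25

E[u] = 0.25·√196 + 0.75·√1296 = 0.25·14 + 0.75·36 = 30.5
CE = (30.5)² = 930.25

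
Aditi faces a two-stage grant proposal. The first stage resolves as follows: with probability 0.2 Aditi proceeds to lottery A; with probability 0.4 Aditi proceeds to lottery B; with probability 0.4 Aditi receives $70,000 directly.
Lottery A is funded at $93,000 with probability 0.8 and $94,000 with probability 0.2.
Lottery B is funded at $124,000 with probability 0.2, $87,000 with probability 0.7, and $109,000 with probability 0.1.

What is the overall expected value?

EV(A) = 0.8 × 93000 + 0.2 × 94000 = 74400 + 18800 = 93200
EV(B) = 0.2 × 124000 + 0.7 × 87000 + 0.1 × 109000 = 24800 + 60900 + 10900 = 96600
Branch C: 70000 (certain)
Overall = 0.2 × 93200 + 0.4 × 96600 + 0.4 × 70000 = 18640 + 38640 + 28000 = 85280

$85,280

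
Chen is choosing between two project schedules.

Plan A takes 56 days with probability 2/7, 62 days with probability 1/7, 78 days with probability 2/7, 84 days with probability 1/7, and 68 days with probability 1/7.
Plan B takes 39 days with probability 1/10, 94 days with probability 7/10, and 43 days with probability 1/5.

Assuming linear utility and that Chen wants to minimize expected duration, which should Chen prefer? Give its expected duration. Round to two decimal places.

Plan A (68.86 days)

Plan A = 2/7 × 56 + 1/7 × 62 + 2/7 × 78 + 1/7 × 84 + 1/7 × 68 = 16 + 8.8571 + 22.2857 + 12 + 9.7143 = 68.8571
Plan B = 1/10 × 39 + 7/10 × 94 + 1/5 × 43 = 3.9 + 65.8 + 8.6 = 78.3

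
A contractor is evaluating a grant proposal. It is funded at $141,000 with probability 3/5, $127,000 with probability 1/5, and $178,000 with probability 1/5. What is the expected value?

EV = 3/5 × 141000 + 1/5 × 127000 + 1/5 × 178000 = 84600 + 25400 + 35600 = 145600

$145,600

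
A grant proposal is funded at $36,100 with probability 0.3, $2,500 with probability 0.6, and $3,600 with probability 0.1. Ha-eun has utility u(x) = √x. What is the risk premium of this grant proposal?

$4,041

E[u] = 0.3·√36100 + 0.6·√2500 + 0.1·√3600 = 0.3·190 + 0.6·50 + 0.1·60 = 93
CE = (93)² = 8649
Risk premium = EV − CE = 12690 − 8649 = 4041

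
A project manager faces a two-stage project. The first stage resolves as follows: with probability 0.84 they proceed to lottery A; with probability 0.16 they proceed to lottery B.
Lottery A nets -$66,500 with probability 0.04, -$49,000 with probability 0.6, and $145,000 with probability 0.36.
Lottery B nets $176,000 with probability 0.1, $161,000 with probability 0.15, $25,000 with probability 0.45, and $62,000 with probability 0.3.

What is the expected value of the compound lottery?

$28,373.60

EV(A) = 0.04 × (-66500) + 0.6 × (-49000) + 0.36 × 145000 = -2660 − 29400 + 52200 = 20140
EV(B) = 0.1 × 176000 + 0.15 × 161000 + 0.45 × 25000 + 0.3 × 62000 = 17600 + 24150 + 11250 + 18600 = 71600
Overall = 0.84 × 20140 + 0.16 × 71600 = 16917.6 + 11456 = 28373.6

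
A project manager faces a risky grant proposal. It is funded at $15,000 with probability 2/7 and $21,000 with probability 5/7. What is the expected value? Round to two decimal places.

$19,285.71

EV = 2/7 × 15000 + 5/7 × 21000 = 4285.7143 + 15000 = 19285.7143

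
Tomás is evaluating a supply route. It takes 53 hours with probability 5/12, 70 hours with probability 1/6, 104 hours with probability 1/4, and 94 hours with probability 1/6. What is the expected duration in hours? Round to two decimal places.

EV = 5/12 × 53 + 1/6 × 70 + 1/4 × 104 + 1/6 × 94 = 22.0833 + 11.6667 + 26 + 15.6667 = 75.4167

75.42 hours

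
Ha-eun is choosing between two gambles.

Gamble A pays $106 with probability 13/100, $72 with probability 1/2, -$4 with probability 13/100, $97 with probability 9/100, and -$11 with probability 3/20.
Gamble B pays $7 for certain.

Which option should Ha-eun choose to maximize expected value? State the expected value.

Gamble A ($56.34)

Gamble A = 13/100 × 106 + 1/2 × 72 + 13/100 × (-4) + 9/100 × 97 + 3/20 × (-11) = 13.78 + 36 − 0.52 + 8.73 − 1.65 = 56.34
Gamble B: 7 (certain)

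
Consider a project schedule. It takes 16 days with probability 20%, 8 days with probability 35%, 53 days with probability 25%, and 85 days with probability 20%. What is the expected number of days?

36.25 days

EV = 0.2 × 16 + 0.35 × 8 + 0.25 × 53 + 0.2 × 85 = 3.2 + 2.8 + 13.25 + 17 = 36.25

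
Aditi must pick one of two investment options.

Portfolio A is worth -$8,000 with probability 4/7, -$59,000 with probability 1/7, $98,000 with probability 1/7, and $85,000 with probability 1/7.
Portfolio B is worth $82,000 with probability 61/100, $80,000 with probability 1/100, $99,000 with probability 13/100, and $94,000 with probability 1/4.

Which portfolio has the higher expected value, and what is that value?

Portfolio A = 4/7 × (-8000) + 1/7 × (-59000) + 1/7 × 98000 + 1/7 × 85000 = -4571.4286 − 8428.5714 + 14000 + 12142.8571 = 13142.8571
Portfolio B = 61/100 × 82000 + 1/100 × 80000 + 13/100 × 99000 + 1/4 × 94000 = 50020 + 800 + 12870 + 23500 = 87190

Portfolio B ($87,190)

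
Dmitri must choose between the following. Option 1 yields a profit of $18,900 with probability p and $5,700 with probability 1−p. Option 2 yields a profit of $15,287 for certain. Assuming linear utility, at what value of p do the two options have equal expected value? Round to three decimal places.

p·18900 + (1−p)·5700 = 15287
13200p + 5700 = 15287
p = (15287 − 5700) / 13200

p = 0.726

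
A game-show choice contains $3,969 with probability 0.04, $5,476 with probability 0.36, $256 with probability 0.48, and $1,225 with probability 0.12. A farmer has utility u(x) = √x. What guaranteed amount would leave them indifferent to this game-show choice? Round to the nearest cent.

E[u] = 0.04·√3969 + 0.36·√5476 + 0.48·√256 + 0.12·√1225 = 0.04·63 + 0.36·74 + 0.48·16 + 0.12·35 = 41.04
CE = (41.04)² = 1684.2816

$1,684.28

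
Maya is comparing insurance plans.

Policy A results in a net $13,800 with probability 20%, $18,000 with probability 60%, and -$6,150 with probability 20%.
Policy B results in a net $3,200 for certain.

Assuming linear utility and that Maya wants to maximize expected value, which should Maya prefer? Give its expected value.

Policy A = 0.2 × 13800 + 0.6 × 18000 + 0.2 × (-6150) = 2760 + 10800 − 1230 = 12330
Policy B: 3200 (certain)

Policy A ($12,330)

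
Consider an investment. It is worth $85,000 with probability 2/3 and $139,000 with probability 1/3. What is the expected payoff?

EV = 2/3 × 85000 + 1/3 × 139000 = 56666.6667 + 46333.3333 = 103000

$103,000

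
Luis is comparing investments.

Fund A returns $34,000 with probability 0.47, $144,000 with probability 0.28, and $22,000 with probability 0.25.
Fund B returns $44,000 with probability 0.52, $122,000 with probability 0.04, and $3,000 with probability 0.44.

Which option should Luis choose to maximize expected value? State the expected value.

Fund A = 0.47 × 34000 + 0.28 × 144000 + 0.25 × 22000 = 15980 + 40320 + 5500 = 61800
Fund B = 0.52 × 44000 + 0.04 × 122000 + 0.44 × 3000 = 22880 + 4880 + 1320 = 29080

Fund A ($61,800)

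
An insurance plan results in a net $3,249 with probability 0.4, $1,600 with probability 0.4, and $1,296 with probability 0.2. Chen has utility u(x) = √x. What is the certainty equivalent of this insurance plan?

E[u] = 0.4·√3249 + 0.4·√1600 + 0.2·√1296 = 0.4·57 + 0.4·40 + 0.2·36 = 46
CE = (46)² = 2116

$2,116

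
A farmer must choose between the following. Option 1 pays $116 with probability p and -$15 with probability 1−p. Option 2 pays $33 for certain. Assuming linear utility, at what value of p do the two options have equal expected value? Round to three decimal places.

p·116 + (1−p)·(-15) = 33
131p − 15 = 33
p = (33 + 15) / 131

p = 0.366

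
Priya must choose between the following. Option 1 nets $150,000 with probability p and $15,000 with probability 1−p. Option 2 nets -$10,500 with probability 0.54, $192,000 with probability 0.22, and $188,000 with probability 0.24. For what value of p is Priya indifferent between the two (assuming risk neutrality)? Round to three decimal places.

EV(Option 2) = 0.54 × (-10500) + 0.22 × 192000 + 0.24 × 188000 = -5670 + 42240 + 45120 = 81690
p·150000 + (1−p)·15000 = 81690
135000p + 15000 = 81690
p = (81690 − 15000) / 135000

p = 0.494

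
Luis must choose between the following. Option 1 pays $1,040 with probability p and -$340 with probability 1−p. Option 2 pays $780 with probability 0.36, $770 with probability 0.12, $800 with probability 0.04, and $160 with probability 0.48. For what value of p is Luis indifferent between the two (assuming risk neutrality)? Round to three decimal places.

p = 0.596

EV(Option 2) = 0.36 × 780 + 0.12 × 770 + 0.04 × 800 + 0.48 × 160 = 280.8 + 92.4 + 32 + 76.8 = 482
p·1040 + (1−p)·(-340) = 482
1380p − 340 = 482
p = (482 + 340) / 1380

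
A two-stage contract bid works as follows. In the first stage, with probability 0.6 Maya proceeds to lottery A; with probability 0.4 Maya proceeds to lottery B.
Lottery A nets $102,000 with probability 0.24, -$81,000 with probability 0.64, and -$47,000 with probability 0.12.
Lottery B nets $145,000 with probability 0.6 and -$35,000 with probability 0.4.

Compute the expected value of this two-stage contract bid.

$9,400

EV(A) = 0.24 × 102000 + 0.64 × (-81000) + 0.12 × (-47000) = 24480 − 51840 − 5640 = -33000
EV(B) = 0.6 × 145000 + 0.4 × (-35000) = 87000 − 14000 = 73000
Overall = 0.6 × (-33000) + 0.4 × 73000 = -19800 + 29200 = 9400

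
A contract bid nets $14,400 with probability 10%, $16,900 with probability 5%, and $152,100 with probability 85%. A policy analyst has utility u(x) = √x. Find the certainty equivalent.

E[u] = 0.1·√14400 + 0.05·√16900 + 0.85·√152100 = 0.1·120 + 0.05·130 + 0.85·390 = 350
CE = (350)² = 122500

$122,500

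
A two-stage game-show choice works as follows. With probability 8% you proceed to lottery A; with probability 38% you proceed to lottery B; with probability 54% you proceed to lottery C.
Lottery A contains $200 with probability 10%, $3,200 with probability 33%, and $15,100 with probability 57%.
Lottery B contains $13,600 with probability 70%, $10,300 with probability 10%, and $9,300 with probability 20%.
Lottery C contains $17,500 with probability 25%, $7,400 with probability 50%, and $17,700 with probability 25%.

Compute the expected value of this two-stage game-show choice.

EV(A) = 0.1 × 200 + 0.33 × 3200 + 0.57 × 15100 = 20 + 1056 + 8607 = 9683
EV(B) = 0.7 × 13600 + 0.1 × 10300 + 0.2 × 9300 = 9520 + 1030 + 1860 = 12410
EV(C) = 0.25 × 17500 + 0.5 × 7400 + 0.25 × 17700 = 4375 + 3700 + 4425 = 12500
Overall = 0.08 × 9683 + 0.38 × 12410 + 0.54 × 12500 = 774.64 + 4715.8 + 6750 = 12240.44

$12,240.44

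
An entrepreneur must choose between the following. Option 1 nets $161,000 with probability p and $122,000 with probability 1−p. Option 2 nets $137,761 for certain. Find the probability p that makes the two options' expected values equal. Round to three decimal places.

p = 0.404

p·161000 + (1−p)·122000 = 137761
39000p + 122000 = 137761
p = (137761 − 122000) / 39000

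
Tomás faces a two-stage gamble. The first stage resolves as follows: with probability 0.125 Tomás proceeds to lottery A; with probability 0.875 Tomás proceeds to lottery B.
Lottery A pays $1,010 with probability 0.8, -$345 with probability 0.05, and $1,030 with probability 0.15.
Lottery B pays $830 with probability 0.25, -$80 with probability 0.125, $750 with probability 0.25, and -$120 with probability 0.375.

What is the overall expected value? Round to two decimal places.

$415.66

EV(A) = 0.8 × 1010 + 0.05 × (-345) + 0.15 × 1030 = 808 − 17.25 + 154.5 = 945.25
EV(B) = 0.25 × 830 + 0.125 × (-80) + 0.25 × 750 + 0.375 × (-120) = 207.5 − 10 + 187.5 − 45 = 340
Overall = 0.125 × 945.25 + 0.875 × 340 = 118.15625 + 297.5 = 415.65625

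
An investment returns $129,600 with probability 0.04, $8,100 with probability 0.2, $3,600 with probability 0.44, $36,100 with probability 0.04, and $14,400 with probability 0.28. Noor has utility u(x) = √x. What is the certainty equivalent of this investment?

$10,000

E[u] = 0.04·√129600 + 0.2·√8100 + 0.44·√3600 + 0.04·√36100 + 0.28·√14400 = 0.04·360 + 0.2·90 + 0.44·60 + 0.04·190 + 0.28·120 = 100
CE = (100)² = 10000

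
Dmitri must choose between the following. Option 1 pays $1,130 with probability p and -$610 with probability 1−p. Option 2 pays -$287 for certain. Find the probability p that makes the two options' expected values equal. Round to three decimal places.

p·1130 + (1−p)·(-610) = -287
1740p − 610 = -287
p = (-287 + 610) / 1740

p = 0.186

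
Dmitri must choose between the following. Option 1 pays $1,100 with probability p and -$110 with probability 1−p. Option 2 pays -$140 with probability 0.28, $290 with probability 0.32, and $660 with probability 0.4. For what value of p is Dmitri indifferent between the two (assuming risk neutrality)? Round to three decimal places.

EV(Option 2) = 0.28 × (-140) + 0.32 × 290 + 0.4 × 660 = -39.2 + 92.8 + 264 = 317.6
p·1100 + (1−p)·(-110) = 317.6
1210p − 110 = 317.6
p = (317.6 + 110) / 1210

p = 0.353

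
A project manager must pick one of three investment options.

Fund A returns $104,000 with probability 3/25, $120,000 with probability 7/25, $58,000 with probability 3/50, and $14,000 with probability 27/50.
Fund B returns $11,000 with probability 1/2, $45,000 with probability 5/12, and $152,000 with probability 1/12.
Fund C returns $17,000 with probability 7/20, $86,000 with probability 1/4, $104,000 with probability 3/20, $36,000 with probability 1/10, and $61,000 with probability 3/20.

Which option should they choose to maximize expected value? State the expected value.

Fund A ($57,120)

Fund A = 3/25 × 104000 + 7/25 × 120000 + 3/50 × 58000 + 27/50 × 14000 = 12480 + 33600 + 3480 + 7560 = 57120
Fund B = 1/2 × 11000 + 5/12 × 45000 + 1/12 × 152000 = 5500 + 18750 + 12666.6667 = 36916.6667
Fund C = 7/20 × 17000 + 1/4 × 86000 + 3/20 × 104000 + 1/10 × 36000 + 3/20 × 61000 = 5950 + 21500 + 15600 + 3600 + 9150 = 55800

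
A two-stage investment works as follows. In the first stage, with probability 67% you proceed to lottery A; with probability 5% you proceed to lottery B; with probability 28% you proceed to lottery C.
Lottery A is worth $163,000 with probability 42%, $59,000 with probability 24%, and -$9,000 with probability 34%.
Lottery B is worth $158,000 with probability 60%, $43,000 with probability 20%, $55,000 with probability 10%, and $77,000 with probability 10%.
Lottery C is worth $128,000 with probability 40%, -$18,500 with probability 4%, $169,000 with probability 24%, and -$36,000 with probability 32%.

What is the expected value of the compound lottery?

$81,395.20

EV(A) = 0.42 × 163000 + 0.24 × 59000 + 0.34 × (-9000) = 68460 + 14160 − 3060 = 79560
EV(B) = 0.6 × 158000 + 0.2 × 43000 + 0.1 × 55000 + 0.1 × 77000 = 94800 + 8600 + 5500 + 7700 = 116600
EV(C) = 0.4 × 128000 + 0.04 × (-18500) + 0.24 × 169000 + 0.32 × (-36000) = 51200 − 740 + 40560 − 11520 = 79500
Overall = 0.67 × 79560 + 0.05 × 116600 + 0.28 × 79500 = 53305.2 + 5830 + 22260 = 81395.2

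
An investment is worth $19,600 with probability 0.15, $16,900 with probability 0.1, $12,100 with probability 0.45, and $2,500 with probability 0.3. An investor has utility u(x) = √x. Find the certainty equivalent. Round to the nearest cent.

E[u] = 0.15·√19600 + 0.1·√16900 + 0.45·√12100 + 0.3·√2500 = 0.15·140 + 0.1·130 + 0.45·110 + 0.3·50 = 98.5
CE = (98.5)² = 9702.25

$9,702.25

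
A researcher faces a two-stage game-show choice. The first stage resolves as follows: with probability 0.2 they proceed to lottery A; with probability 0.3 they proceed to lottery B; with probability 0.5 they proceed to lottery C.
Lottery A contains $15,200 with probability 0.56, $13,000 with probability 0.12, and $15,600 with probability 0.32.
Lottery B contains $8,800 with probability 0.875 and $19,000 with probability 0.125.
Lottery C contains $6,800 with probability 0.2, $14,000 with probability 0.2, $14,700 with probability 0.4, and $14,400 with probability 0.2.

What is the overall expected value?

EV(A) = 0.56 × 15200 + 0.12 × 13000 + 0.32 × 15600 = 8512 + 1560 + 4992 = 15064
EV(B) = 0.875 × 8800 + 0.125 × 19000 = 7700 + 2375 = 10075
EV(C) = 0.2 × 6800 + 0.2 × 14000 + 0.4 × 14700 + 0.2 × 14400 = 1360 + 2800 + 5880 + 2880 = 12920
Overall = 0.2 × 15064 + 0.3 × 10075 + 0.5 × 12920 = 3012.8 + 3022.5 + 6460 = 12495.3

$12,495.30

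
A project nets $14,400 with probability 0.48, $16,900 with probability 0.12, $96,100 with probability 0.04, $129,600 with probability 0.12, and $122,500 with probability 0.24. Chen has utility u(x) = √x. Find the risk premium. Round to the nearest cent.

$12,452.16

E[u] = 0.48·√14400 + 0.12·√16900 + 0.04·√96100 + 0.12·√129600 + 0.24·√122500 = 0.48·120 + 0.12·130 + 0.04·310 + 0.12·360 + 0.24·350 = 212.8
CE = (212.8)² = 45283.84
Risk premium = EV − CE = 57736 − 45283.84 = 12452.16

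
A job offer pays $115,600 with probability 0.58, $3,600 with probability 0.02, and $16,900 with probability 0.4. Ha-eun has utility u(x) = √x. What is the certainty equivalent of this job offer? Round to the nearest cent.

E[u] = 0.58·√115600 + 0.02·√3600 + 0.4·√16900 = 0.58·340 + 0.02·60 + 0.4·130 = 250.4
CE = (250.4)² = 62700.16

$62,700.16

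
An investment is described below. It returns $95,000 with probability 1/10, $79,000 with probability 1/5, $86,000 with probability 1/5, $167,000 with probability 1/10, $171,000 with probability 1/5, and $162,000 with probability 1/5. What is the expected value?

EV = 1/10 × 95000 + 1/5 × 79000 + 1/5 × 86000 + 1/10 × 167000 + 1/5 × 171000 + 1/5 × 162000 = 9500 + 15800 + 17200 + 16700 + 34200 + 32400 = 125800

$125,800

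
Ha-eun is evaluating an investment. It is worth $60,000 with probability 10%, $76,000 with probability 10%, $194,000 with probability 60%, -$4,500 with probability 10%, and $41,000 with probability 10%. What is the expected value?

$133,650

EV = 0.1 × 60000 + 0.1 × 76000 + 0.6 × 194000 + 0.1 × (-4500) + 0.1 × 41000 = 6000 + 7600 + 116400 − 450 + 4100 = 133650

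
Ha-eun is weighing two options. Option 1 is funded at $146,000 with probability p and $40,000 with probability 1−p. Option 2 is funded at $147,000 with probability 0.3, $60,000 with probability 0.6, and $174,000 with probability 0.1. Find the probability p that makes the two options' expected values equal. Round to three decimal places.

EV(Option 2) = 0.3 × 147000 + 0.6 × 60000 + 0.1 × 174000 = 44100 + 36000 + 17400 = 97500
p·146000 + (1−p)·40000 = 97500
106000p + 40000 = 97500
p = (97500 − 40000) / 106000

p = 0.542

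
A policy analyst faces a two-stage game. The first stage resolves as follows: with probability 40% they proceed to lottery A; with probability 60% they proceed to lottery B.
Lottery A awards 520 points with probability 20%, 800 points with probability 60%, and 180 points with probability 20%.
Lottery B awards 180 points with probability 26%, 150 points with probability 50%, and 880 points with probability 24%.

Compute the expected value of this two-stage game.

447.8 points

EV(A) = 0.2 × 520 + 0.6 × 800 + 0.2 × 180 = 104 + 480 + 36 = 620
EV(B) = 0.26 × 180 + 0.5 × 150 + 0.24 × 880 = 46.8 + 75 + 211.2 = 333
Overall = 0.4 × 620 + 0.6 × 333 = 248 + 199.8 = 447.8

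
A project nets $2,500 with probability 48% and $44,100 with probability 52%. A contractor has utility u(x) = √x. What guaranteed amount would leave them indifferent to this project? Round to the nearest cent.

$17,742.24

E[u] = 0.48·√2500 + 0.52·√44100 = 0.48·50 + 0.52·210 = 133.2
CE = (133.2)² = 17742.24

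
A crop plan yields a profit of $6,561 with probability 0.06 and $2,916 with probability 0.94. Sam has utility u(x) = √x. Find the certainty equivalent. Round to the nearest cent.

E[u] = 0.06·√6561 + 0.94·√2916 = 0.06·81 + 0.94·54 = 55.62
CE = (55.62)² = 3093.5844

$3,093.58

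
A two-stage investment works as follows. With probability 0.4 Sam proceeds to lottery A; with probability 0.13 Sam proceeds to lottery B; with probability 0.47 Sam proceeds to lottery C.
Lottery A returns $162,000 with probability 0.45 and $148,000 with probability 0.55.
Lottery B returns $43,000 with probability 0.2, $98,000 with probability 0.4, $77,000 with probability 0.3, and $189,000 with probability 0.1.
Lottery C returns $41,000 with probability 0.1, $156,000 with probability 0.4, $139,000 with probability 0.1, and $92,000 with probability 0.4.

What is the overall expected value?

EV(A) = 0.45 × 162000 + 0.55 × 148000 = 72900 + 81400 = 154300
EV(B) = 0.2 × 43000 + 0.4 × 98000 + 0.3 × 77000 + 0.1 × 189000 = 8600 + 39200 + 23100 + 18900 = 89800
EV(C) = 0.1 × 41000 + 0.4 × 156000 + 0.1 × 139000 + 0.4 × 92000 = 4100 + 62400 + 13900 + 36800 = 117200
Overall = 0.4 × 154300 + 0.13 × 89800 + 0.47 × 117200 = 61720 + 11674 + 55084 = 128478

$128,478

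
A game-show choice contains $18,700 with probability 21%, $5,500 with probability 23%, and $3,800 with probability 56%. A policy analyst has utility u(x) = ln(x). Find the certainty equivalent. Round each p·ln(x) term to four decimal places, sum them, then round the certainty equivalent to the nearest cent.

$5,781.39

E[u] = 0.21·ln(18700) + 0.23·ln(5500) + 0.56·ln(3800) = 2.0656 + 1.9809 + 4.6159 = 8.6624
CE = e^8.6624 ≈ 5781.39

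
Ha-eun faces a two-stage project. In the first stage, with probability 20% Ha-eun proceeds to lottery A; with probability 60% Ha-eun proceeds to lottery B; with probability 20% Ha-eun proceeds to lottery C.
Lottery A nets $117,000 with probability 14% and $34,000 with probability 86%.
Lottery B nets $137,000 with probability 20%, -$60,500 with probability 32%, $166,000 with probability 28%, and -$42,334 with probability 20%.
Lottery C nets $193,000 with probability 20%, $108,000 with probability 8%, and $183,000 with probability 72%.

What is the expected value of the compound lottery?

EV(A) = 0.14 × 117000 + 0.86 × 34000 = 16380 + 29240 = 45620
EV(B) = 0.2 × 137000 + 0.32 × (-60500) + 0.28 × 166000 + 0.2 × (-42334) = 27400 − 19360 + 46480 − 8466.8 = 46053.2
EV(C) = 0.2 × 193000 + 0.08 × 108000 + 0.72 × 183000 = 38600 + 8640 + 131760 = 179000
Overall = 0.2 × 45620 + 0.6 × 46053.2 + 0.2 × 179000 = 9124 + 27631.92 + 35800 = 72555.92

$72,555.92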